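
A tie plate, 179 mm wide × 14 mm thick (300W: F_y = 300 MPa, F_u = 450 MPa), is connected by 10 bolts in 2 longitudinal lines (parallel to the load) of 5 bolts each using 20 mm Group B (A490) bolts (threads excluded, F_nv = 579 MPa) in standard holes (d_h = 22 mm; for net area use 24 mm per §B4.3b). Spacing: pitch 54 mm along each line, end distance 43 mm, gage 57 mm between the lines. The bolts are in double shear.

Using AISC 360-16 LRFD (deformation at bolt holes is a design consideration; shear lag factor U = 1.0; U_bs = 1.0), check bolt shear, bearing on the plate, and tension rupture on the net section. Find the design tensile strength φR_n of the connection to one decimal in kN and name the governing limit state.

619.0 kN (net-section rupture governs)

Bolt shear: A_b = π(20)²/4 = 314.16 mm². φR_n = 0.75 × 579 × 314.16 × 10 × 2 = 2728.5 kN.
Bearing (14 mm plate, F_u = 450 MPa): end bolts L_c = 43 − 22/2 = 32, R_n = min(1.2×32×14×450, 2.4×20×14×450) = 241.92 kN/bolt; interior L_c = 54 − 22 = 32, R_n = 241.92 kN/bolt. φR_n = 0.75 × (2×241.92 + 8×241.92) = 1814.4 kN.
Tension rupture (net): A_n = (179 − 2×24)×14 = 1834 mm² (U = 1.0, A_e = A_n). φR_n = 0.75 × 450 × 1834 = 619.0 kN.
Governing: min(2728.5, 1814.4, 619.0) = 619.0 kN → net-section rupture.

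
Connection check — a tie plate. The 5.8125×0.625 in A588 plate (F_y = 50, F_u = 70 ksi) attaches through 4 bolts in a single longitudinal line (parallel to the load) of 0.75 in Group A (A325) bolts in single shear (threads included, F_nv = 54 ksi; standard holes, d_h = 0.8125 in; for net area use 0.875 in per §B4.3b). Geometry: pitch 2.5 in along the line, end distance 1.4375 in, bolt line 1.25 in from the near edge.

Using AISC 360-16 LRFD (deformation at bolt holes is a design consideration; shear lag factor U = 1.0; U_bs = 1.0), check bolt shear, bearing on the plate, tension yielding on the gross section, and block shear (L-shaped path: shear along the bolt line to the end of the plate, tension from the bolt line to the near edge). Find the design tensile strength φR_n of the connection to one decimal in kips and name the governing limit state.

Bolt shear: A_b = π(0.75)²/4 = 0.44179 in². φR_n = 0.75 × 54 × 0.44179 × 4 × 1 = 71.6 kips.
Bearing (0.625 in plate, F_u = 70 ksi): end bolts L_c = 1.4375 − 0.8125/2 = 1.03125, R_n = min(1.2×1.03125×0.625×70, 2.4×0.75×0.625×70) = 54.141 kips/bolt; interior L_c = 2.5 − 0.8125 = 1.6875, R_n = 78.75 kips/bolt. φR_n = 0.75 × (1×54.141 + 3×78.75) = 217.8 kips.
Tension yield (gross): A_g = 5.8125×0.625 = 3.6328 in². φR_n = 0.90 × 50 × 3.6328 = 163.5 kips.
Block shear: shear path 1×[1.4375+3×2.5] = 1×8.9375 in, A_gv = 5.5859, A_nv = 1×(8.9375 − 3.5×0.875)×0.625 = 3.6719 in²; tension to near edge: (1.25 − 0.5×0.875)×0.625 = 0.50781 in². R_n = min(0.6×70×3.6719, 0.6×50×5.5859) + 1.0×70×0.50781 = min(154.22, 167.58) + 35.547 = 189.77 kips. φR_n = 0.75 × 189.77 = 142.3 kips.
Governing: min(71.6, 217.8, 163.5, 142.3) = 71.6 kips → bolt shear.

71.6 kips (bolt shear governs)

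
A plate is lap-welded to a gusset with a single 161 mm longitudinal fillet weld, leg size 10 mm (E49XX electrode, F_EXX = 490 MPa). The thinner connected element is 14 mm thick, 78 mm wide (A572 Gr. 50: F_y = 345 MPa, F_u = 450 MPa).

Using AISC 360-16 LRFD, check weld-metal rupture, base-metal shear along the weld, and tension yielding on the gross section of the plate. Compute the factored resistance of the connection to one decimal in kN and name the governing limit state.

Weld metal: throat = 0.707×10 = 7.07 mm, L = 161 mm. φR_n = 0.75 × 0.6 × 490 × 7.07 × 161 = 251.0 kN.
Base metal shear (14 mm plate): yield φR_n = 1.0×0.6×345×14×161 = 466.6 kN; rupture φR_n = 0.75×0.6×450×14×161 = 456.4 kN; take 456.4 kN (rupture).
Tension yield (gross): A_g = 78×14 = 1092 mm². φR_n = 0.90 × 345 × 1092 = 339.1 kN.
Governing: min(251.0, 456.4, 339.1) = 251.0 kN → weld metal.

251.0 kN (weld metal governs)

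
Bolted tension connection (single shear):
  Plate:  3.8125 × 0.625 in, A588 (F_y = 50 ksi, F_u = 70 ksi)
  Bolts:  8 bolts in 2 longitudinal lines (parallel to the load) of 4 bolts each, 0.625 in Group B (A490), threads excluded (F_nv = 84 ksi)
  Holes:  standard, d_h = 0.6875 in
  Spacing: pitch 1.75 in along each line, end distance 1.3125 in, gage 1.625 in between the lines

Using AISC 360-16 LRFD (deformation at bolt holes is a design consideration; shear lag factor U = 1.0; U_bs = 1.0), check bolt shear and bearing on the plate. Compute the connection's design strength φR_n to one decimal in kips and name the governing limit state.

Bolt shear: A_b = π(0.625)²/4 = 0.3068 in². φR_n = 0.75 × 84 × 0.3068 × 8 × 1 = 154.6 kips.
Bearing (0.625 in plate, F_u = 70 ksi): end bolts L_c = 1.3125 − 0.6875/2 = 0.96875, R_n = min(1.2×0.96875×0.625×70, 2.4×0.625×0.625×70) = 50.859 kips/bolt; interior L_c = 1.75 − 0.6875 = 1.0625, R_n = 55.781 kips/bolt. φR_n = 0.75 × (2×50.859 + 6×55.781) = 327.3 kips.
Governing: min(154.6, 327.3) = 154.6 kips → bolt shear.

154.6 kips (bolt shear governs)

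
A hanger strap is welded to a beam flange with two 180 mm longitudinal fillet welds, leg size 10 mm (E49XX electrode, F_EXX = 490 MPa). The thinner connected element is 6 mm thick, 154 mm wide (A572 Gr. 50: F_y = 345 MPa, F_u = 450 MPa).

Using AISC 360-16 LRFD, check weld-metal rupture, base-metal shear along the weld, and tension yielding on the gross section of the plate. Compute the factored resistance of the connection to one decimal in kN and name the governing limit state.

286.9 kN (gross-section yield governs)

Weld metal: throat = 0.707×10 = 7.07 mm, L = 2×180 = 360 mm. φR_n = 0.75 × 0.6 × 490 × 7.07 × 360 = 561.2 kN.
Base metal shear (6 mm plate): yield φR_n = 1.0×0.6×345×6×360 = 447.1 kN; rupture φR_n = 0.75×0.6×450×6×360 = 437.4 kN; take 437.4 kN (rupture).
Tension yield (gross): A_g = 154×6 = 924 mm². φR_n = 0.90 × 345 × 924 = 286.9 kN.
Governing: min(561.2, 437.4, 286.9) = 286.9 kN → gross-section yield.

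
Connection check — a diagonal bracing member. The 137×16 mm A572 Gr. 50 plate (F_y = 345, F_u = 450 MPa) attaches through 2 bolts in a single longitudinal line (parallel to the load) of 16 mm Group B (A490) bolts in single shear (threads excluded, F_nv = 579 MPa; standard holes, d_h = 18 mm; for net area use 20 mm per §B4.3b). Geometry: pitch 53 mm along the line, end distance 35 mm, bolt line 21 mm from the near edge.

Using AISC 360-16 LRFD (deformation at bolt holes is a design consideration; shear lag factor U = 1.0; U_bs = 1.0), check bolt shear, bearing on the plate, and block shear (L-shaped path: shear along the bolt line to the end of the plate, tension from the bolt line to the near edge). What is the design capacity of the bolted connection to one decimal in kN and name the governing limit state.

Bolt shear: A_b = π(16)²/4 = 201.06 mm². φR_n = 0.75 × 579 × 201.06 × 2 × 1 = 174.6 kN.
Bearing (16 mm plate, F_u = 450 MPa): end bolts L_c = 35 − 18/2 = 26, R_n = min(1.2×26×16×450, 2.4×16×16×450) = 224.64 kN/bolt; interior L_c = 53 − 18 = 35, R_n = 276.48 kN/bolt. φR_n = 0.75 × (1×224.64 + 1×276.48) = 375.8 kN.
Block shear: shear path 1×[35+1×53] = 1×88 mm, A_gv = 1408, A_nv = 1×(88 − 1.5×20)×16 = 928 mm²; tension to near edge: (21 − 0.5×20)×16 = 176 mm². R_n = min(0.6×450×928, 0.6×345×1408) + 1.0×450×176 = min(250.56, 291.46) + 79.2 = 329.76 kN. φR_n = 0.75 × 329.76 = 247.3 kN.
Governing: min(174.6, 375.8, 247.3) = 174.6 kN → bolt shear.

174.6 kN (bolt shear governs)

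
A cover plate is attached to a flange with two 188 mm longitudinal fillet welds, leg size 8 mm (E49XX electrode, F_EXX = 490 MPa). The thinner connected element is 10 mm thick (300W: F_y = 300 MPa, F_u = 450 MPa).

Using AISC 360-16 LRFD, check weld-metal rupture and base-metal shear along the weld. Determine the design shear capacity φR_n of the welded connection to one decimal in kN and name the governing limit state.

468.9 kN (weld metal governs)

Weld metal: throat = 0.707×8 = 5.656 mm, L = 2×188 = 376 mm. φR_n = 0.75 × 0.6 × 490 × 5.656 × 376 = 468.9 kN.
Base metal shear (10 mm plate): yield φR_n = 1.0×0.6×300×10×376 = 676.8 kN; rupture φR_n = 0.75×0.6×450×10×376 = 761.4 kN; take 676.8 kN (yield).
Governing: min(468.9, 676.8) = 468.9 kN → weld metal.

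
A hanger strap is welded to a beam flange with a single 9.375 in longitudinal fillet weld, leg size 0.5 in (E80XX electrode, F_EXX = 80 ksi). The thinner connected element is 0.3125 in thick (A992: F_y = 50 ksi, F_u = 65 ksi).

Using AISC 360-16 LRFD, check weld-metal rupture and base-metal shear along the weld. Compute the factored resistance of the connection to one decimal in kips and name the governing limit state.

85.7 kips (base-metal shear governs)

Weld metal: throat = 0.707×0.5 = 0.3535 in, L = 9.375 in. φR_n = 0.75 × 0.6 × 80 × 0.3535 × 9.375 = 119.3 kips.
Base metal shear (0.3125 in plate): yield φR_n = 1.0×0.6×50×0.3125×9.375 = 87.9 kips; rupture φR_n = 0.75×0.6×65×0.3125×9.375 = 85.7 kips; take 85.7 kips (rupture).
Governing: min(119.3, 85.7) = 85.7 kips → base-metal shear.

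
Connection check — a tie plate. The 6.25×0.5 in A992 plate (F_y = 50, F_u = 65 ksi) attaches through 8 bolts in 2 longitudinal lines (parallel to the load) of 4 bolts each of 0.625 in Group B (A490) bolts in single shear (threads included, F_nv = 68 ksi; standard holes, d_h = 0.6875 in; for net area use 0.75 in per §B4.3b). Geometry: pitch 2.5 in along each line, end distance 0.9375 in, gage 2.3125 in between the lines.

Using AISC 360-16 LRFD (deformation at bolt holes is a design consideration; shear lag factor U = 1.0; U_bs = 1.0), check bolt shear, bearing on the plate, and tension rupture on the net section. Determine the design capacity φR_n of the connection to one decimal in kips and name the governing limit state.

115.8 kips (net-section rupture governs)

Bolt shear: A_b = π(0.625)²/4 = 0.3068 in². φR_n = 0.75 × 68 × 0.3068 × 8 × 1 = 125.2 kips.
Bearing (0.5 in plate, F_u = 65 ksi): end bolts L_c = 0.9375 − 0.6875/2 = 0.59375, R_n = min(1.2×0.59375×0.5×65, 2.4×0.625×0.5×65) = 23.156 kips/bolt; interior L_c = 2.5 − 0.6875 = 1.8125, R_n = 48.75 kips/bolt. φR_n = 0.75 × (2×23.156 + 6×48.75) = 254.1 kips.
Tension rupture (net): A_n = (6.25 − 2×0.75)×0.5 = 2.375 in² (U = 1.0, A_e = A_n). φR_n = 0.75 × 65 × 2.375 = 115.8 kips.
Governing: min(125.2, 254.1, 115.8) = 115.8 kips → net-section rupture.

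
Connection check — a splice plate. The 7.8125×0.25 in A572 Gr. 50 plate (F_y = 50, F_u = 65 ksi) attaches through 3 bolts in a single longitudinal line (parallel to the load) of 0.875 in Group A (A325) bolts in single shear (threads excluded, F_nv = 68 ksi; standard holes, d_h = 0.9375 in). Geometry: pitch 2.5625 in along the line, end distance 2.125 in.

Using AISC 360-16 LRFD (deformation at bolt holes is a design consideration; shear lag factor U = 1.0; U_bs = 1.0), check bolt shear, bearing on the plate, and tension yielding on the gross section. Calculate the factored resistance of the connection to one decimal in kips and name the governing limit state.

71.8 kips (bearing governs)

Bolt shear: A_b = π(0.875)²/4 = 0.60132 in². φR_n = 0.75 × 68 × 0.60132 × 3 × 1 = 92.0 kips.
Bearing (0.25 in plate, F_u = 65 ksi): end bolts L_c = 2.125 − 0.9375/2 = 1.65625, R_n = min(1.2×1.65625×0.25×65, 2.4×0.875×0.25×65) = 32.297 kips/bolt; interior L_c = 2.5625 − 0.9375 = 1.625, R_n = 31.688 kips/bolt. φR_n = 0.75 × (1×32.297 + 2×31.688) = 71.8 kips.
Tension yield (gross): A_g = 7.8125×0.25 = 1.9531 in². φR_n = 0.90 × 50 × 1.9531 = 87.9 kips.
Governing: min(92.0, 71.8, 87.9) = 71.8 kips → bearing.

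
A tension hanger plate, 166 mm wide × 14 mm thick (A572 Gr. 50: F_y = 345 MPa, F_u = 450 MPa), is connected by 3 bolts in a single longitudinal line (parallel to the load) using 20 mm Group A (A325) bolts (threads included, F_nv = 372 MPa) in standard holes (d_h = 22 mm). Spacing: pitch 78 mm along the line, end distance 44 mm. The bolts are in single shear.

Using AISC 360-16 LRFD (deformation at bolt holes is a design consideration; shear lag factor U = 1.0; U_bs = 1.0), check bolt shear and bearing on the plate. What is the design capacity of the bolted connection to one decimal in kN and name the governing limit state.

Bolt shear: A_b = π(20)²/4 = 314.16 mm². φR_n = 0.75 × 372 × 314.16 × 3 × 1 = 263.0 kN.
Bearing (14 mm plate, F_u = 450 MPa): end bolts L_c = 44 − 22/2 = 33, R_n = min(1.2×33×14×450, 2.4×20×14×450) = 249.48 kN/bolt; interior L_c = 78 − 22 = 56, R_n = 302.4 kN/bolt. φR_n = 0.75 × (1×249.48 + 2×302.4) = 640.7 kN.
Governing: min(263.0, 640.7) = 263.0 kN → bolt shear.

263.0 kN (bolt shear governs)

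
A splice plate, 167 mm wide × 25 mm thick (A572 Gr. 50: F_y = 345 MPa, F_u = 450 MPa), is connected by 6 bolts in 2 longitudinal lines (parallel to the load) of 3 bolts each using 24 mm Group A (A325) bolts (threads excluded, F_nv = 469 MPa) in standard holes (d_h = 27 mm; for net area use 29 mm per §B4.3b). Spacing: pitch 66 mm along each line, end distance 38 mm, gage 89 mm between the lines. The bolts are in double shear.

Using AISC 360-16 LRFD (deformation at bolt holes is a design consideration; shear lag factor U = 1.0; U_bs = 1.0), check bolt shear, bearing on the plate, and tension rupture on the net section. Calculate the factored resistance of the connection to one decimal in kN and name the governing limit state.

Bolt shear: A_b = π(24)²/4 = 452.39 mm². φR_n = 0.75 × 469 × 452.39 × 6 × 2 = 1909.5 kN.
Bearing (25 mm plate, F_u = 450 MPa): end bolts L_c = 38 − 27/2 = 24.5, R_n = min(1.2×24.5×25×450, 2.4×24×25×450) = 330.75 kN/bolt; interior L_c = 66 − 27 = 39, R_n = 526.5 kN/bolt. φR_n = 0.75 × (2×330.75 + 4×526.5) = 2075.6 kN.
Tension rupture (net): A_n = (167 − 2×29)×25 = 2725 mm² (U = 1.0, A_e = A_n). φR_n = 0.75 × 450 × 2725 = 919.7 kN.
Governing: min(1909.5, 2075.6, 919.7) = 919.7 kN → net-section rupture.

919.7 kN (net-section rupture governs)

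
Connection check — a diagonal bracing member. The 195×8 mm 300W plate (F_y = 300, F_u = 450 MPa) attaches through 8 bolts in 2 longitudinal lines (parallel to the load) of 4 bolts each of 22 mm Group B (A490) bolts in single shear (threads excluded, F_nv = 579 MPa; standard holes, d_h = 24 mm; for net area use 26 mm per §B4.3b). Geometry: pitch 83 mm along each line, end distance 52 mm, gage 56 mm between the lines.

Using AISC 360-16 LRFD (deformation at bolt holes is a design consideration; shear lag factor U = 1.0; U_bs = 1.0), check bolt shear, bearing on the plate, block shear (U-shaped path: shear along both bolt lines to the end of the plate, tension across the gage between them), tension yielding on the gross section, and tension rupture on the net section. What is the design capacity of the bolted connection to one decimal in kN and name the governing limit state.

386.1 kN (net-section rupture governs)

Bolt shear: A_b = π(22)²/4 = 380.13 mm². φR_n = 0.75 × 579 × 380.13 × 8 × 1 = 1320.6 kN.
Bearing (8 mm plate, F_u = 450 MPa): end bolts L_c = 52 − 24/2 = 40, R_n = min(1.2×40×8×450, 2.4×22×8×450) = 172.8 kN/bolt; interior L_c = 83 − 24 = 59, R_n = 190.08 kN/bolt. φR_n = 0.75 × (2×172.8 + 6×190.08) = 1114.6 kN.
Block shear: shear path 2×[52+3×83] = 2×301 mm, A_gv = 4816, A_nv = 2×(301 − 3.5×26)×8 = 3360 mm²; tension across gage: (56 − 1×26)×8 = 240 mm². R_n = min(0.6×450×3360, 0.6×300×4816) + 1.0×450×240 = min(907.2, 866.88) + 108 = 974.88 kN. φR_n = 0.75 × 974.88 = 731.2 kN.
Tension yield (gross): A_g = 195×8 = 1560 mm². φR_n = 0.90 × 300 × 1560 = 421.2 kN.
Tension rupture (net): A_n = (195 − 2×26)×8 = 1144 mm² (U = 1.0, A_e = A_n). φR_n = 0.75 × 450 × 1144 = 386.1 kN.
Governing: min(1320.6, 1114.6, 731.2, 421.2, 386.1) = 386.1 kN → net-section rupture.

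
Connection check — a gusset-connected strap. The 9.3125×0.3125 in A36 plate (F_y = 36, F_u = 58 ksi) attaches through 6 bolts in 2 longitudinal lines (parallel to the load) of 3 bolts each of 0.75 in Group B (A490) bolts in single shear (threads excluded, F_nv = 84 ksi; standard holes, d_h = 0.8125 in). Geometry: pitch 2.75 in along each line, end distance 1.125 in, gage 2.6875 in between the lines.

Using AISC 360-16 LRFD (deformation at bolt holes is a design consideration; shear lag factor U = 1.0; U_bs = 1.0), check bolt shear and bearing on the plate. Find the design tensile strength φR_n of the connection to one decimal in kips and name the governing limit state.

Bolt shear: A_b = π(0.75)²/4 = 0.44179 in². φR_n = 0.75 × 84 × 0.44179 × 6 × 1 = 167.0 kips.
Bearing (0.3125 in plate, F_u = 58 ksi): end bolts L_c = 1.125 − 0.8125/2 = 0.71875, R_n = min(1.2×0.71875×0.3125×58, 2.4×0.75×0.3125×58) = 15.633 kips/bolt; interior L_c = 2.75 − 0.8125 = 1.9375, R_n = 32.625 kips/bolt. φR_n = 0.75 × (2×15.633 + 4×32.625) = 121.3 kips.
Governing: min(167.0, 121.3) = 121.3 kips → bearing.

121.3 kips (bearing governs)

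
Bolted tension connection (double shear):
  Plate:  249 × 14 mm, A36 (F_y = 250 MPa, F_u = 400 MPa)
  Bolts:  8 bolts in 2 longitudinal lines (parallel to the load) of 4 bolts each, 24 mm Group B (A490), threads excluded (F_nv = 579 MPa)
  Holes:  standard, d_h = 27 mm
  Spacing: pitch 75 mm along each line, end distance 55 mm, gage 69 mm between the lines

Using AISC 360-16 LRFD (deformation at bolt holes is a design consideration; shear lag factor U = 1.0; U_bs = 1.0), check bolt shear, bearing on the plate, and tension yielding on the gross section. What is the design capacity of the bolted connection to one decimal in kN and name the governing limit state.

Bolt shear: A_b = π(24)²/4 = 452.39 mm². φR_n = 0.75 × 579 × 452.39 × 8 × 2 = 3143.2 kN.
Bearing (14 mm plate, F_u = 400 MPa): end bolts L_c = 55 − 27/2 = 41.5, R_n = min(1.2×41.5×14×400, 2.4×24×14×400) = 278.88 kN/bolt; interior L_c = 75 − 27 = 48, R_n = 322.56 kN/bolt. φR_n = 0.75 × (2×278.88 + 6×322.56) = 1869.8 kN.
Tension yield (gross): A_g = 249×14 = 3486 mm². φR_n = 0.90 × 250 × 3486 = 784.4 kN.
Governing: min(3143.2, 1869.8, 784.4) = 784.4 kN → gross-section yield.

784.4 kN (gross-section yield governs)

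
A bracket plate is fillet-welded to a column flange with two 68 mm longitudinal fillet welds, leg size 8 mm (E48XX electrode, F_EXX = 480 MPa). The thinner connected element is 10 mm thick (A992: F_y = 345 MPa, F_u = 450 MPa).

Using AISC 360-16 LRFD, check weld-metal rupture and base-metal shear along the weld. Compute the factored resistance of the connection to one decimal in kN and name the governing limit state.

Weld metal: throat = 0.707×8 = 5.656 mm, L = 2×68 = 136 mm. φR_n = 0.75 × 0.6 × 480 × 5.656 × 136 = 166.2 kN.
Base metal shear (10 mm plate): yield φR_n = 1.0×0.6×345×10×136 = 281.5 kN; rupture φR_n = 0.75×0.6×450×10×136 = 275.4 kN; take 275.4 kN (rupture).
Governing: min(166.2, 275.4) = 166.2 kN → weld metal.

166.2 kN (weld metal governs)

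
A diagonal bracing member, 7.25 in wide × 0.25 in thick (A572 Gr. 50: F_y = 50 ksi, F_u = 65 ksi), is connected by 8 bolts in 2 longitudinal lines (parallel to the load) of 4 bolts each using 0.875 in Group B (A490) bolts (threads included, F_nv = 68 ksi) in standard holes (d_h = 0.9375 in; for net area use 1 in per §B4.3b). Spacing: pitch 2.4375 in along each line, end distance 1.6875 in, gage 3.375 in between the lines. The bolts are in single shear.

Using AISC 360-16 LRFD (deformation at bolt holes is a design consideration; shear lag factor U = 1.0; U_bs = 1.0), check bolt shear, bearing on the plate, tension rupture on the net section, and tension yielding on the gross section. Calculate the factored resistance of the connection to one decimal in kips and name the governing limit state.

Bolt shear: A_b = π(0.875)²/4 = 0.60132 in². φR_n = 0.75 × 68 × 0.60132 × 8 × 1 = 245.3 kips.
Bearing (0.25 in plate, F_u = 65 ksi): end bolts L_c = 1.6875 − 0.9375/2 = 1.21875, R_n = min(1.2×1.21875×0.25×65, 2.4×0.875×0.25×65) = 23.766 kips/bolt; interior L_c = 2.4375 − 0.9375 = 1.5, R_n = 29.25 kips/bolt. φR_n = 0.75 × (2×23.766 + 6×29.25) = 167.3 kips.
Tension rupture (net): A_n = (7.25 − 2×1)×0.25 = 1.3125 in² (U = 1.0, A_e = A_n). φR_n = 0.75 × 65 × 1.3125 = 64.0 kips.
Tension yield (gross): A_g = 7.25×0.25 = 1.8125 in². φR_n = 0.90 × 50 × 1.8125 = 81.6 kips.
Governing: min(245.3, 167.3, 64.0, 81.6) = 64.0 kips → net-section rupture.

64.0 kips (net-section rupture governs)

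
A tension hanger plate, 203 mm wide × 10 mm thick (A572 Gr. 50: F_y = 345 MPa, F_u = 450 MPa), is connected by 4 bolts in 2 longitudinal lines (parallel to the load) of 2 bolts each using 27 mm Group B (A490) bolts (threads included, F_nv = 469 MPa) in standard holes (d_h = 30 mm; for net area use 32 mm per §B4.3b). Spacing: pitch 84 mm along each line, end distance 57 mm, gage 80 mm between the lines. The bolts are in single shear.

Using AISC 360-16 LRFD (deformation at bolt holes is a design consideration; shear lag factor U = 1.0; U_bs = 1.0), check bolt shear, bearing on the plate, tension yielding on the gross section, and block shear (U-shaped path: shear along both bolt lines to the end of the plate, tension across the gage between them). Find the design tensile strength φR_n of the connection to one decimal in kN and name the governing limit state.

Bolt shear: A_b = π(27)²/4 = 572.56 mm². φR_n = 0.75 × 469 × 572.56 × 4 × 1 = 805.6 kN.
Bearing (10 mm plate, F_u = 450 MPa): end bolts L_c = 57 − 30/2 = 42, R_n = min(1.2×42×10×450, 2.4×27×10×450) = 226.8 kN/bolt; interior L_c = 84 − 30 = 54, R_n = 291.6 kN/bolt. φR_n = 0.75 × (2×226.8 + 2×291.6) = 777.6 kN.
Tension yield (gross): A_g = 203×10 = 2030 mm². φR_n = 0.90 × 345 × 2030 = 630.3 kN.
Block shear: shear path 2×[57+1×84] = 2×141 mm, A_gv = 2820, A_nv = 2×(141 − 1.5×32)×10 = 1860 mm²; tension across gage: (80 − 1×32)×10 = 480 mm². R_n = min(0.6×450×1860, 0.6×345×2820) + 1.0×450×480 = min(502.2, 583.74) + 216 = 718.2 kN. φR_n = 0.75 × 718.2 = 538.7 kN.
Governing: min(805.6, 777.6, 630.3, 538.7) = 538.7 kN → block shear.

538.7 kN (block shear governs)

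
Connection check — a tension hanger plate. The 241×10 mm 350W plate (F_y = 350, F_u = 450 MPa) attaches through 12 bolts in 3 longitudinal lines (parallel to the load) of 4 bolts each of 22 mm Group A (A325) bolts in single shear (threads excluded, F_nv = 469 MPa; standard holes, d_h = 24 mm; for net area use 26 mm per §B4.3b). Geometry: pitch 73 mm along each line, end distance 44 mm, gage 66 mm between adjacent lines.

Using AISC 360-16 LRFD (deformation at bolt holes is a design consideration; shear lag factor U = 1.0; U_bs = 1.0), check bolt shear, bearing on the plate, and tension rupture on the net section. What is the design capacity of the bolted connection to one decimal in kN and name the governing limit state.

Bolt shear: A_b = π(22)²/4 = 380.13 mm². φR_n = 0.75 × 469 × 380.13 × 12 × 1 = 1604.5 kN.
Bearing (10 mm plate, F_u = 450 MPa): end bolts L_c = 44 − 24/2 = 32, R_n = min(1.2×32×10×450, 2.4×22×10×450) = 172.8 kN/bolt; interior L_c = 73 − 24 = 49, R_n = 237.6 kN/bolt. φR_n = 0.75 × (3×172.8 + 9×237.6) = 1992.6 kN.
Tension rupture (net): A_n = (241 − 3×26)×10 = 1630 mm² (U = 1.0, A_e = A_n). φR_n = 0.75 × 450 × 1630 = 550.1 kN.
Governing: min(1604.5, 1992.6, 550.1) = 550.1 kN → net-section rupture.

550.1 kN (net-section rupture governs)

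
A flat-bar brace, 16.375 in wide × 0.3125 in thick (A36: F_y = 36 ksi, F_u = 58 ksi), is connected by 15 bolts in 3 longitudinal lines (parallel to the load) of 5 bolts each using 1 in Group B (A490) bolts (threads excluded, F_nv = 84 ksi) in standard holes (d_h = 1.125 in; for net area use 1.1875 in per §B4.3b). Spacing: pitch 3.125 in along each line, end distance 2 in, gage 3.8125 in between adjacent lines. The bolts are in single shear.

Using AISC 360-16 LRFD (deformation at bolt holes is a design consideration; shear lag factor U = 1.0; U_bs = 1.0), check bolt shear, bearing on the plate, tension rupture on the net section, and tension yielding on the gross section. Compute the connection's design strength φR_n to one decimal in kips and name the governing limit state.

165.8 kips (gross-section yield governs)

Bolt shear: A_b = π(1)²/4 = 0.7854 in². φR_n = 0.75 × 84 × 0.7854 × 15 × 1 = 742.2 kips.
Bearing (0.3125 in plate, F_u = 58 ksi): end bolts L_c = 2 − 1.125/2 = 1.4375, R_n = min(1.2×1.4375×0.3125×58, 2.4×1×0.3125×58) = 31.266 kips/bolt; interior L_c = 3.125 − 1.125 = 2, R_n = 43.5 kips/bolt. φR_n = 0.75 × (3×31.266 + 12×43.5) = 461.8 kips.
Tension rupture (net): A_n = (16.375 − 3×1.1875)×0.3125 = 4.0039 in² (U = 1.0, A_e = A_n). φR_n = 0.75 × 58 × 4.0039 = 174.2 kips.
Tension yield (gross): A_g = 16.375×0.3125 = 5.1172 in². φR_n = 0.90 × 36 × 5.1172 = 165.8 kips.
Governing: min(742.2, 461.8, 174.2, 165.8) = 165.8 kips → gross-section yield.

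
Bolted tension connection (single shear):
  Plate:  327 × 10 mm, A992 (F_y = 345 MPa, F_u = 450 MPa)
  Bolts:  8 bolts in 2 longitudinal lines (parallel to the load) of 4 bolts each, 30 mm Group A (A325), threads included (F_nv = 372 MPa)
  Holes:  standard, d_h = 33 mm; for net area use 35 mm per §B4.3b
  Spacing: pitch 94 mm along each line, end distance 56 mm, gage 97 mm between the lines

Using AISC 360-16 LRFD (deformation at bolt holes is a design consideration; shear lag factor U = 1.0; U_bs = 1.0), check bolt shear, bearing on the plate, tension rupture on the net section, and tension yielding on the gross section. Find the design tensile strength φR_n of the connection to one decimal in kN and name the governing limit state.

Bolt shear: A_b = π(30)²/4 = 706.86 mm². φR_n = 0.75 × 372 × 706.86 × 8 × 1 = 1577.7 kN.
Bearing (10 mm plate, F_u = 450 MPa): end bolts L_c = 56 − 33/2 = 39.5, R_n = min(1.2×39.5×10×450, 2.4×30×10×450) = 213.3 kN/bolt; interior L_c = 94 − 33 = 61, R_n = 324 kN/bolt. φR_n = 0.75 × (2×213.3 + 6×324) = 1778.0 kN.
Tension rupture (net): A_n = (327 − 2×35)×10 = 2570 mm² (U = 1.0, A_e = A_n). φR_n = 0.75 × 450 × 2570 = 867.4 kN.
Tension yield (gross): A_g = 327×10 = 3270 mm². φR_n = 0.90 × 345 × 3270 = 1015.3 kN.
Governing: min(1577.7, 1778.0, 867.4, 1015.3) = 867.4 kN → net-section rupture.

867.4 kN (net-section rupture governs)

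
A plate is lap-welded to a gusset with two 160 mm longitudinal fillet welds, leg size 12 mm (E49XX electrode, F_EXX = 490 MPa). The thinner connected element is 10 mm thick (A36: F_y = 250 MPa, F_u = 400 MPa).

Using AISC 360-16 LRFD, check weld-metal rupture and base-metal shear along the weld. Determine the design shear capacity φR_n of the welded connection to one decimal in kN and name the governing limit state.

Weld metal: throat = 0.707×12 = 8.484 mm, L = 2×160 = 320 mm. φR_n = 0.75 × 0.6 × 490 × 8.484 × 320 = 598.6 kN.
Base metal shear (10 mm plate): yield φR_n = 1.0×0.6×250×10×320 = 480.0 kN; rupture φR_n = 0.75×0.6×400×10×320 = 576.0 kN; take 480.0 kN (yield).
Governing: min(598.6, 480.0) = 480.0 kN → base-metal shear.

480.0 kN (base-metal shear governs)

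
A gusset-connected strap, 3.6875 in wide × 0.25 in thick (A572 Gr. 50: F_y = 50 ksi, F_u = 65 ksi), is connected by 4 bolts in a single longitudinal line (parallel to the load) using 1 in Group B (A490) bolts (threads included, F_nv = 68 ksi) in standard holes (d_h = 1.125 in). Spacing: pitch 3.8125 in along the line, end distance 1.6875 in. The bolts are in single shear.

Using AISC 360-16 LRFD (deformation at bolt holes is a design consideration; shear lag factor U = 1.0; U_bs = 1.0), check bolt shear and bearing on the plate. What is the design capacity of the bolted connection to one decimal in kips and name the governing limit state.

Bolt shear: A_b = π(1)²/4 = 0.7854 in². φR_n = 0.75 × 68 × 0.7854 × 4 × 1 = 160.2 kips.
Bearing (0.25 in plate, F_u = 65 ksi): end bolts L_c = 1.6875 − 1.125/2 = 1.125, R_n = min(1.2×1.125×0.25×65, 2.4×1×0.25×65) = 21.938 kips/bolt; interior L_c = 3.8125 − 1.125 = 2.6875, R_n = 39 kips/bolt. φR_n = 0.75 × (1×21.938 + 3×39) = 104.2 kips.
Governing: min(160.2, 104.2) = 104.2 kips → bearing.

104.2 kips (bearing governs)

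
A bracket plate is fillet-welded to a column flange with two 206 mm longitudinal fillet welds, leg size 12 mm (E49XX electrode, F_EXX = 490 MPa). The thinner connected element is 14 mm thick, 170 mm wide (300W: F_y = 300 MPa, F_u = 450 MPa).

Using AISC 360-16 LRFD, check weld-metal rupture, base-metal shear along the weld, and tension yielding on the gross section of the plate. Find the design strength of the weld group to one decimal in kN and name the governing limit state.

Weld metal: throat = 0.707×12 = 8.484 mm, L = 2×206 = 412 mm. φR_n = 0.75 × 0.6 × 490 × 8.484 × 412 = 770.7 kN.
Base metal shear (14 mm plate): yield φR_n = 1.0×0.6×300×14×412 = 1038.2 kN; rupture φR_n = 0.75×0.6×450×14×412 = 1168.0 kN; take 1038.2 kN (yield).
Tension yield (gross): A_g = 170×14 = 2380 mm². φR_n = 0.90 × 300 × 2380 = 642.6 kN.
Governing: min(770.7, 1038.2, 642.6) = 642.6 kN → gross-section yield.

642.6 kN (gross-section yield governs)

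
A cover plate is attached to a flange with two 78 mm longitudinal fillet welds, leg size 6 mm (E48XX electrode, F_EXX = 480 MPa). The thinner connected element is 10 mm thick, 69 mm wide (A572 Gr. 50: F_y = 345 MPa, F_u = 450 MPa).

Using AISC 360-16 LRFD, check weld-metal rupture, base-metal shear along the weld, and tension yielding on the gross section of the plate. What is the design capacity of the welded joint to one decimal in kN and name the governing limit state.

Weld metal: throat = 0.707×6 = 4.242 mm, L = 2×78 = 156 mm. φR_n = 0.75 × 0.6 × 480 × 4.242 × 156 = 142.9 kN.
Base metal shear (10 mm plate): yield φR_n = 1.0×0.6×345×10×156 = 322.9 kN; rupture φR_n = 0.75×0.6×450×10×156 = 315.9 kN; take 315.9 kN (rupture).
Tension yield (gross): A_g = 69×10 = 690 mm². φR_n = 0.90 × 345 × 690 = 214.2 kN.
Governing: min(142.9, 315.9, 214.2) = 142.9 kN → weld metal.

142.9 kN (weld metal governs)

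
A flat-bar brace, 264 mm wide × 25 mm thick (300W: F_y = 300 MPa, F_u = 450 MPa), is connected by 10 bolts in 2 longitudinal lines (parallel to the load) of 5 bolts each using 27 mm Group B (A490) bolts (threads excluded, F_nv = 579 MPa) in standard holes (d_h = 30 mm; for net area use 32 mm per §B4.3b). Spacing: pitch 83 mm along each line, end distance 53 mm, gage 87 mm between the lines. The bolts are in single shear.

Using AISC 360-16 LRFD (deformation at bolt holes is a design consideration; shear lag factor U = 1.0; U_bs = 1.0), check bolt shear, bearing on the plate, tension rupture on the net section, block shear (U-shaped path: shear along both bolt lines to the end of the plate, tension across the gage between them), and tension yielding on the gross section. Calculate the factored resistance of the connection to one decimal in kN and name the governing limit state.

Bolt shear: A_b = π(27)²/4 = 572.56 mm². φR_n = 0.75 × 579 × 572.56 × 10 × 1 = 2486.3 kN.
Bearing (25 mm plate, F_u = 450 MPa): end bolts L_c = 53 − 30/2 = 38, R_n = min(1.2×38×25×450, 2.4×27×25×450) = 513 kN/bolt; interior L_c = 83 − 30 = 53, R_n = 715.5 kN/bolt. φR_n = 0.75 × (2×513 + 8×715.5) = 5062.5 kN.
Tension rupture (net): A_n = (264 − 2×32)×25 = 5000 mm² (U = 1.0, A_e = A_n). φR_n = 0.75 × 450 × 5000 = 1687.5 kN.
Block shear: shear path 2×[53+4×83] = 2×385 mm, A_gv = 19250, A_nv = 2×(385 − 4.5×32)×25 = 12050 mm²; tension across gage: (87 − 1×32)×25 = 1375 mm². R_n = min(0.6×450×12050, 0.6×300×19250) + 1.0×450×1375 = min(3253.5, 3465) + 618.75 = 3872.3 kN. φR_n = 0.75 × 3872.3 = 2904.2 kN.
Tension yield (gross): A_g = 264×25 = 6600 mm². φR_n = 0.90 × 300 × 6600 = 1782.0 kN.
Governing: min(2486.3, 5062.5, 1687.5, 2904.2, 1782.0) = 1687.5 kN → net-section rupture.

1687.5 kN (net-section rupture governs)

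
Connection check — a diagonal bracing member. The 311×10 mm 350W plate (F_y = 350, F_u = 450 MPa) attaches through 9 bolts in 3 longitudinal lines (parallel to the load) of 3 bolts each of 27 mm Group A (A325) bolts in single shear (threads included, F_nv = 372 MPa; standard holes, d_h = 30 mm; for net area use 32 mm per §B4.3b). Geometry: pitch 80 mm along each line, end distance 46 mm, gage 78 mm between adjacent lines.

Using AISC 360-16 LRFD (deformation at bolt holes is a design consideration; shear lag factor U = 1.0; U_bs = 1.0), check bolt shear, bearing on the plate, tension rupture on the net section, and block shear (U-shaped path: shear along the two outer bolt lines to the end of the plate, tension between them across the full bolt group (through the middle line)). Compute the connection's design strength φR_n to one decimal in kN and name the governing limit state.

Bolt shear: A_b = π(27)²/4 = 572.56 mm². φR_n = 0.75 × 372 × 572.56 × 9 × 1 = 1437.7 kN.
Bearing (10 mm plate, F_u = 450 MPa): end bolts L_c = 46 − 30/2 = 31, R_n = min(1.2×31×10×450, 2.4×27×10×450) = 167.4 kN/bolt; interior L_c = 80 − 30 = 50, R_n = 270 kN/bolt. φR_n = 0.75 × (3×167.4 + 6×270) = 1591.7 kN.
Tension rupture (net): A_n = (311 − 3×32)×10 = 2150 mm² (U = 1.0, A_e = A_n). φR_n = 0.75 × 450 × 2150 = 725.6 kN.
Block shear: shear path 2×[46+2×80] = 2×206 mm, A_gv = 4120, A_nv = 2×(206 − 2.5×32)×10 = 2520 mm²; tension across gage: (156 − 2×32)×10 = 920 mm². R_n = min(0.6×450×2520, 0.6×350×4120) + 1.0×450×920 = min(680.4, 865.2) + 414 = 1094.4 kN. φR_n = 0.75 × 1094.4 = 820.8 kN.
Governing: min(1437.7, 1591.7, 725.6, 820.8) = 725.6 kN → net-section rupture.

725.6 kN (net-section rupture governs)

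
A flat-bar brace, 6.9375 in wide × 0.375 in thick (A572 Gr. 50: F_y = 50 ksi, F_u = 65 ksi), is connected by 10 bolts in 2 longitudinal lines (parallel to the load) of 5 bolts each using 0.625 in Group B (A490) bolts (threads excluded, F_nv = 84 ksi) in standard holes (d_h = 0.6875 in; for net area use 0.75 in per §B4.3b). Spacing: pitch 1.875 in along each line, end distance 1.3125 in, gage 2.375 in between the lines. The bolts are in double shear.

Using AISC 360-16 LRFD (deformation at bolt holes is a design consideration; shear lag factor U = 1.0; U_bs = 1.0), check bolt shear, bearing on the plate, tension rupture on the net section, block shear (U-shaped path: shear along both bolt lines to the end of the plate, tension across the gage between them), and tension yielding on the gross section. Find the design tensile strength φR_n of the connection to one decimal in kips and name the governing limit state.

Bolt shear: A_b = π(0.625)²/4 = 0.3068 in². φR_n = 0.75 × 84 × 0.3068 × 10 × 2 = 386.6 kips.
Bearing (0.375 in plate, F_u = 65 ksi): end bolts L_c = 1.3125 − 0.6875/2 = 0.96875, R_n = min(1.2×0.96875×0.375×65, 2.4×0.625×0.375×65) = 28.336 kips/bolt; interior L_c = 1.875 − 0.6875 = 1.1875, R_n = 34.734 kips/bolt. φR_n = 0.75 × (2×28.336 + 8×34.734) = 250.9 kips.
Tension rupture (net): A_n = (6.9375 − 2×0.75)×0.375 = 2.0391 in² (U = 1.0, A_e = A_n). φR_n = 0.75 × 65 × 2.0391 = 99.4 kips.
Block shear: shear path 2×[1.3125+4×1.875] = 2×8.8125 in, A_gv = 6.6094, A_nv = 2×(8.8125 − 4.5×0.75)×0.375 = 4.0781 in²; tension across gage: (2.375 − 1×0.75)×0.375 = 0.60938 in². R_n = min(0.6×65×4.0781, 0.6×50×6.6094) + 1.0×65×0.60938 = min(159.05, 198.28) + 39.61 = 198.66 kips. φR_n = 0.75 × 198.66 = 149.0 kips.
Tension yield (gross): A_g = 6.9375×0.375 = 2.6016 in². φR_n = 0.90 × 50 × 2.6016 = 117.1 kips.
Governing: min(386.6, 250.9, 99.4, 149.0, 117.1) = 99.4 kips → net-section rupture.

99.4 kips (net-section rupture governs)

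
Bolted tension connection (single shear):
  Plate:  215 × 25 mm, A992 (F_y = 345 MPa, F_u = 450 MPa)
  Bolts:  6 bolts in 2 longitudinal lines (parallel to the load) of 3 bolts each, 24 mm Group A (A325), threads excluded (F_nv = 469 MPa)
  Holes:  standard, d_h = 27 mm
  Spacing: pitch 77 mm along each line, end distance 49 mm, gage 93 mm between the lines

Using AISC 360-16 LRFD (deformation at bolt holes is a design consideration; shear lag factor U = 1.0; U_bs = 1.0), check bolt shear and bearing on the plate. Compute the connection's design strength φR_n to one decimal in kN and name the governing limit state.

954.8 kN (bolt shear governs)

Bolt shear: A_b = π(24)²/4 = 452.39 mm². φR_n = 0.75 × 469 × 452.39 × 6 × 1 = 954.8 kN.
Bearing (25 mm plate, F_u = 450 MPa): end bolts L_c = 49 − 27/2 = 35.5, R_n = min(1.2×35.5×25×450, 2.4×24×25×450) = 479.25 kN/bolt; interior L_c = 77 − 27 = 50, R_n = 648 kN/bolt. φR_n = 0.75 × (2×479.25 + 4×648) = 2662.9 kN.
Governing: min(954.8, 2662.9) = 954.8 kN → bolt shear.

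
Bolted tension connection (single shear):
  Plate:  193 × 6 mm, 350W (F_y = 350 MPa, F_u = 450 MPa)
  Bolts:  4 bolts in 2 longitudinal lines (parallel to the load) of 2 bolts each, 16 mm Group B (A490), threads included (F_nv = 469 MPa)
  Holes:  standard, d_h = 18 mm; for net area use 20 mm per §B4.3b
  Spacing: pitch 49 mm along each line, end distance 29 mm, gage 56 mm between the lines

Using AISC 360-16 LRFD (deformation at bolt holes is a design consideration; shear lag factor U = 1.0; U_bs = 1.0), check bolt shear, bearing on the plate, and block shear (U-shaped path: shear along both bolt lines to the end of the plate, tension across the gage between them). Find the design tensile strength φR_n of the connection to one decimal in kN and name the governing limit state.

Bolt shear: A_b = π(16)²/4 = 201.06 mm². φR_n = 0.75 × 469 × 201.06 × 4 × 1 = 282.9 kN.
Bearing (6 mm plate, F_u = 450 MPa): end bolts L_c = 29 − 18/2 = 20, R_n = min(1.2×20×6×450, 2.4×16×6×450) = 64.8 kN/bolt; interior L_c = 49 − 18 = 31, R_n = 100.44 kN/bolt. φR_n = 0.75 × (2×64.8 + 2×100.44) = 247.9 kN.
Block shear: shear path 2×[29+1×49] = 2×78 mm, A_gv = 936, A_nv = 2×(78 − 1.5×20)×6 = 576 mm²; tension across gage: (56 − 1×20)×6 = 216 mm². R_n = min(0.6×450×576, 0.6×350×936) + 1.0×450×216 = min(155.52, 196.56) + 97.2 = 252.72 kN. φR_n = 0.75 × 252.72 = 189.5 kN.
Governing: min(282.9, 247.9, 189.5) = 189.5 kN → block shear.

189.5 kN (block shear governs)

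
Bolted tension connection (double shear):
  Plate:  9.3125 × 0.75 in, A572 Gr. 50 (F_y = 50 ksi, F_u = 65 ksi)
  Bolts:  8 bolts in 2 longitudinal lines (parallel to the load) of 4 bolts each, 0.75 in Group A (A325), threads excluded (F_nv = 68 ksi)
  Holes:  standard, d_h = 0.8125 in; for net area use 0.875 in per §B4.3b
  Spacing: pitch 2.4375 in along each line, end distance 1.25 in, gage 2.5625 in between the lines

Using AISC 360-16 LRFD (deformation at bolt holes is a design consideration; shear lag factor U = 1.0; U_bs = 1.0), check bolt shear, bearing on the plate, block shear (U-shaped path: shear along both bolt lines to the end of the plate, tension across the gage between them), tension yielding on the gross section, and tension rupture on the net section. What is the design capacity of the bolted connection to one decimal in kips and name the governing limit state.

276.5 kips (net-section rupture governs)

Bolt shear: A_b = π(0.75)²/4 = 0.44179 in². φR_n = 0.75 × 68 × 0.44179 × 8 × 2 = 360.5 kips.
Bearing (0.75 in plate, F_u = 65 ksi): end bolts L_c = 1.25 − 0.8125/2 = 0.84375, R_n = min(1.2×0.84375×0.75×65, 2.4×0.75×0.75×65) = 49.359 kips/bolt; interior L_c = 2.4375 − 0.8125 = 1.625, R_n = 87.75 kips/bolt. φR_n = 0.75 × (2×49.359 + 6×87.75) = 468.9 kips.
Block shear: shear path 2×[1.25+3×2.4375] = 2×8.5625 in, A_gv = 12.844, A_nv = 2×(8.5625 − 3.5×0.875)×0.75 = 8.25 in²; tension across gage: (2.5625 − 1×0.875)×0.75 = 1.2656 in². R_n = min(0.6×65×8.25, 0.6×50×12.844) + 1.0×65×1.2656 = min(321.75, 385.32) + 82.264 = 404.01 kips. φR_n = 0.75 × 404.01 = 303.0 kips.
Tension yield (gross): A_g = 9.3125×0.75 = 6.9844 in². φR_n = 0.90 × 50 × 6.9844 = 314.3 kips.
Tension rupture (net): A_n = (9.3125 − 2×0.875)×0.75 = 5.6719 in² (U = 1.0, A_e = A_n). φR_n = 0.75 × 65 × 5.6719 = 276.5 kips.
Governing: min(360.5, 468.9, 303.0, 314.3, 276.5) = 276.5 kips → net-section rupture.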